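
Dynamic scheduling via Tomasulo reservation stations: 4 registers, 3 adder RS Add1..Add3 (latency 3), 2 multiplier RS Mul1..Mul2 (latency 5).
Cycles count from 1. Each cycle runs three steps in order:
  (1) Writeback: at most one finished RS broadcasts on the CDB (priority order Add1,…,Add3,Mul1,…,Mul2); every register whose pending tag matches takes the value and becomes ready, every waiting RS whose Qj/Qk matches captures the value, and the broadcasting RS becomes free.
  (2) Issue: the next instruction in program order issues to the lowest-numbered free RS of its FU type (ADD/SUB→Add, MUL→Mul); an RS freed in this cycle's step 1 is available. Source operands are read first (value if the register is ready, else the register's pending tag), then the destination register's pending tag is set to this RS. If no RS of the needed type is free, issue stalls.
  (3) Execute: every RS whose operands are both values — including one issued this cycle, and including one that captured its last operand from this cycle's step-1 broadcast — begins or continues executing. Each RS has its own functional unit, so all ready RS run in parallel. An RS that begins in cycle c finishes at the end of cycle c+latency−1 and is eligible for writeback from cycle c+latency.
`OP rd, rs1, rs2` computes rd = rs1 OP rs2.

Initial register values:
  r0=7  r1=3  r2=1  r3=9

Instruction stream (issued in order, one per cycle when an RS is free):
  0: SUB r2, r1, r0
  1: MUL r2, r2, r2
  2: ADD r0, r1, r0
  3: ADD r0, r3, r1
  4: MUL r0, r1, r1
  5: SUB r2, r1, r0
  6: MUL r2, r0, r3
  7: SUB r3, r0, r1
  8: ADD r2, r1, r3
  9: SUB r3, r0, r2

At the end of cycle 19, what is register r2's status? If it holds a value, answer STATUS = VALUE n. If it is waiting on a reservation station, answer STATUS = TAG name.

STATUS = VALUE 9

cycle 1: issue SUB r2<-Add1 // r0:7,r1:3,r2:Add1,r3:9
cycle 2: issue MUL r2<-Mul1 // r0:7,r1:3,r2:Mul1,r3:9
cycle 3: issue ADD r0<-Add2 // r0:Add2,r1:3,r2:Mul1,r3:9
cycle 4: CDB Add1=-4; issue ADD r0<-Add1 // r0:Add1,r1:3,r2:Mul1,r3:9
cycle 5: issue MUL r0<-Mul2 // r0:Mul2,r1:3,r2:Mul1,r3:9
cycle 6: CDB Add2=10; issue SUB r2<-Add2 // r0:Mul2,r1:3,r2:Add2,r3:9
cycle 7: CDB Add1=12; stall // r0:Mul2,r1:3,r2:Add2,r3:9
cycle 8: stall // r0:Mul2,r1:3,r2:Add2,r3:9
cycle 9: CDB Mul1=16; issue MUL r2<-Mul1 // r0:Mul2,r1:3,r2:Mul1,r3:9
cycle 10: CDB Mul2=9; issue SUB r3<-Add1 // r0:9,r1:3,r2:Mul1,r3:Add1
cycle 11: issue ADD r2<-Add3 // r0:9,r1:3,r2:Add3,r3:Add1
cycle 12: stall // r0:9,r1:3,r2:Add3,r3:Add1
cycle 13: CDB Add1=6; issue SUB r3<-Add1 // r0:9,r1:3,r2:Add3,r3:Add1
cycle 14: CDB Add2=-6 // r0:9,r1:3,r2:Add3,r3:Add1
cycle 15: CDB Mul1=81 // r0:9,r1:3,r2:Add3,r3:Add1
cycle 16: CDB Add3=9 // r0:9,r1:3,r2:9,r3:Add1
cycle 17: - // r0:9,r1:3,r2:9,r3:Add1
cycle 18: - // r0:9,r1:3,r2:9,r3:Add1
cycle 19: CDB Add1=0 // r0:9,r1:3,r2:9,r3:0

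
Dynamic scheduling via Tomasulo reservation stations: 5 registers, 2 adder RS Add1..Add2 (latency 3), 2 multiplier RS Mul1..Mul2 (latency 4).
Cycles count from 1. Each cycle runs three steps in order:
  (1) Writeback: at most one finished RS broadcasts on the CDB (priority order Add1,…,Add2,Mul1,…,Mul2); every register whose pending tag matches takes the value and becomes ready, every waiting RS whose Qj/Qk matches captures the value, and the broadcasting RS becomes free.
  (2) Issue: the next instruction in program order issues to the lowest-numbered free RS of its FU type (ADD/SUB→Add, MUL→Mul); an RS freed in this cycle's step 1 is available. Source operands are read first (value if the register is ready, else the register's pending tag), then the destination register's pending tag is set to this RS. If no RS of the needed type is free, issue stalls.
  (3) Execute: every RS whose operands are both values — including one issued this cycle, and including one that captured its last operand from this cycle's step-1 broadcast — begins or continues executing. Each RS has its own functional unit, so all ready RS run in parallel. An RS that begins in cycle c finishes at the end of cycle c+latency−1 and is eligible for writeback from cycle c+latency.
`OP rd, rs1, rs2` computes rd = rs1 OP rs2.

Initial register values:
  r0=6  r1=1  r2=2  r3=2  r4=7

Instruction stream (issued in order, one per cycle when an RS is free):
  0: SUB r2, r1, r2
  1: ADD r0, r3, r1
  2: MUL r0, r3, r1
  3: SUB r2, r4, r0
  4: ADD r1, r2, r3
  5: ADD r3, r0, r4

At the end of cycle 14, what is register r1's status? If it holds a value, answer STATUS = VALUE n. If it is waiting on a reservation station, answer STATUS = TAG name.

cycle 1: issue SUB r2<-Add1 // r0:6,r1:1,r2:Add1,r3:2,r4:7
cycle 2: issue ADD r0<-Add2 // r0:Add2,r1:1,r2:Add1,r3:2,r4:7
cycle 3: issue MUL r0<-Mul1 // r0:Mul1,r1:1,r2:Add1,r3:2,r4:7
cycle 4: CDB Add1=-1; issue SUB r2<-Add1 // r0:Mul1,r1:1,r2:Add1,r3:2,r4:7
cycle 5: CDB Add2=3; issue ADD r1<-Add2 // r0:Mul1,r1:Add2,r2:Add1,r3:2,r4:7
cycle 6: stall // r0:Mul1,r1:Add2,r2:Add1,r3:2,r4:7
cycle 7: CDB Mul1=2; stall // r0:2,r1:Add2,r2:Add1,r3:2,r4:7
cycle 8: stall // r0:2,r1:Add2,r2:Add1,r3:2,r4:7
cycle 9: stall // r0:2,r1:Add2,r2:Add1,r3:2,r4:7
cycle 10: CDB Add1=5; issue ADD r3<-Add1 // r0:2,r1:Add2,r2:5,r3:Add1,r4:7
cycle 11: - // r0:2,r1:Add2,r2:5,r3:Add1,r4:7
cycle 12: - // r0:2,r1:Add2,r2:5,r3:Add1,r4:7
cycle 13: CDB Add1=9 // r0:2,r1:Add2,r2:5,r3:9,r4:7
cycle 14: CDB Add2=7 // r0:2,r1:7,r2:5,r3:9,r4:7

STATUS = VALUE 7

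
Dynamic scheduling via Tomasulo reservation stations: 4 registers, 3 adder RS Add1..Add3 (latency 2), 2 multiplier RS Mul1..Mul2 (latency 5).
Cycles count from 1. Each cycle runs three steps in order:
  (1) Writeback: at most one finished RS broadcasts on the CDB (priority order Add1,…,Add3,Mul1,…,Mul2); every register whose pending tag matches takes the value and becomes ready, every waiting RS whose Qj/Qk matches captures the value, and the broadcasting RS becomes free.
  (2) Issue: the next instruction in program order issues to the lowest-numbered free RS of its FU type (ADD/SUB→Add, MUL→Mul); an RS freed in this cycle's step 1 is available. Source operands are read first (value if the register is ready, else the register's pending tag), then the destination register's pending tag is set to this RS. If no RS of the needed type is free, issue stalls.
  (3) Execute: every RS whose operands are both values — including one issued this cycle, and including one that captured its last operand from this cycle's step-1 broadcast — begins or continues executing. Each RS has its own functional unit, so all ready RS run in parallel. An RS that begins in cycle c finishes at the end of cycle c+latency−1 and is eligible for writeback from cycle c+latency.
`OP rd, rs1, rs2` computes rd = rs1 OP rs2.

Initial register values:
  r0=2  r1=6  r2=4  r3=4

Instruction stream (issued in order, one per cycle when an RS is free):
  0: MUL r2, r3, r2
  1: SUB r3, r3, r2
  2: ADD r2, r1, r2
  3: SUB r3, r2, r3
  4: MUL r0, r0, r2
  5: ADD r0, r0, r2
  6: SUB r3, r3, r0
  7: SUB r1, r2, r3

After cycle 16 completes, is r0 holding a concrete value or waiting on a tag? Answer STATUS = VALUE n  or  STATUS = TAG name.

STATUS = VALUE 66

  c1: issue MUL r2<-Mul1  regs: r0:2,r1:6,r2:Mul1,r3:4
  c2: issue SUB r3<-Add1  regs: r0:2,r1:6,r2:Mul1,r3:Add1
  c3: issue ADD r2<-Add2  regs: r0:2,r1:6,r2:Add2,r3:Add1
  c4: issue SUB r3<-Add3  regs: r0:2,r1:6,r2:Add2,r3:Add3
  c5: issue MUL r0<-Mul2  regs: r0:Mul2,r1:6,r2:Add2,r3:Add3
  c6: CDB Mul1=16; stall  regs: r0:Mul2,r1:6,r2:Add2,r3:Add3
  c7: stall  regs: r0:Mul2,r1:6,r2:Add2,r3:Add3
  c8: CDB Add1=-12; issue ADD r0<-Add1  regs: r0:Add1,r1:6,r2:Add2,r3:Add3
  c9: CDB Add2=22; issue SUB r3<-Add2  regs: r0:Add1,r1:6,r2:22,r3:Add2
  c10: stall  regs: r0:Add1,r1:6,r2:22,r3:Add2
  c11: CDB Add3=34; issue SUB r1<-Add3  regs: r0:Add1,r1:Add3,r2:22,r3:Add2
  c12: -  regs: r0:Add1,r1:Add3,r2:22,r3:Add2
  c13: -  regs: r0:Add1,r1:Add3,r2:22,r3:Add2
  c14: CDB Mul2=44  regs: r0:Add1,r1:Add3,r2:22,r3:Add2
  c15: -  regs: r0:Add1,r1:Add3,r2:22,r3:Add2
  c16: CDB Add1=66  regs: r0:66,r1:Add3,r2:22,r3:Add2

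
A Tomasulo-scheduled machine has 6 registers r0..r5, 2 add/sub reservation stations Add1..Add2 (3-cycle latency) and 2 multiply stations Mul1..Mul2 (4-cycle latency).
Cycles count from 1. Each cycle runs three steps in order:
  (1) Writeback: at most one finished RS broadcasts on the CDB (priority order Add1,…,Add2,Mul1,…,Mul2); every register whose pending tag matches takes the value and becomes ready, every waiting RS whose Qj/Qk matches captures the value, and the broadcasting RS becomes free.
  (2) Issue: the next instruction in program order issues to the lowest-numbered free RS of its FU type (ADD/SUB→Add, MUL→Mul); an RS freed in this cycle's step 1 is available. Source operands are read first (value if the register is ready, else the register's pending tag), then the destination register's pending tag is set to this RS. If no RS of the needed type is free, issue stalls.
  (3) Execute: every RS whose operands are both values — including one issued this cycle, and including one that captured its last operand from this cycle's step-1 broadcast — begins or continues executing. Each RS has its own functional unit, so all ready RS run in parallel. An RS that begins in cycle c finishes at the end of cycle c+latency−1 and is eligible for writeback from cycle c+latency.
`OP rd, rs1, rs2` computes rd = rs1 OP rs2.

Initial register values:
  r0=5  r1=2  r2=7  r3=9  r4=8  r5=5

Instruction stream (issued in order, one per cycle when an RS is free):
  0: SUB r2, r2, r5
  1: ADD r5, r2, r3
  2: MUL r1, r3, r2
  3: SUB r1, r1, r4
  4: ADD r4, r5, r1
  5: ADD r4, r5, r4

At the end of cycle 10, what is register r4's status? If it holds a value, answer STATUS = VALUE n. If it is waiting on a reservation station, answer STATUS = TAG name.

STATUS = TAG Add2

cycle 1: issue SUB r2<-Add1 // r0:5,r1:2,r2:Add1,r3:9,r4:8,r5:5
cycle 2: issue ADD r5<-Add2 // r0:5,r1:2,r2:Add1,r3:9,r4:8,r5:Add2
cycle 3: issue MUL r1<-Mul1 // r0:5,r1:Mul1,r2:Add1,r3:9,r4:8,r5:Add2
cycle 4: CDB Add1=2; issue SUB r1<-Add1 // r0:5,r1:Add1,r2:2,r3:9,r4:8,r5:Add2
cycle 5: stall // r0:5,r1:Add1,r2:2,r3:9,r4:8,r5:Add2
cycle 6: stall // r0:5,r1:Add1,r2:2,r3:9,r4:8,r5:Add2
cycle 7: CDB Add2=11; issue ADD r4<-Add2 // r0:5,r1:Add1,r2:2,r3:9,r4:Add2,r5:11
cycle 8: CDB Mul1=18; stall // r0:5,r1:Add1,r2:2,r3:9,r4:Add2,r5:11
cycle 9: stall // r0:5,r1:Add1,r2:2,r3:9,r4:Add2,r5:11
cycle 10: stall // r0:5,r1:Add1,r2:2,r3:9,r4:Add2,r5:11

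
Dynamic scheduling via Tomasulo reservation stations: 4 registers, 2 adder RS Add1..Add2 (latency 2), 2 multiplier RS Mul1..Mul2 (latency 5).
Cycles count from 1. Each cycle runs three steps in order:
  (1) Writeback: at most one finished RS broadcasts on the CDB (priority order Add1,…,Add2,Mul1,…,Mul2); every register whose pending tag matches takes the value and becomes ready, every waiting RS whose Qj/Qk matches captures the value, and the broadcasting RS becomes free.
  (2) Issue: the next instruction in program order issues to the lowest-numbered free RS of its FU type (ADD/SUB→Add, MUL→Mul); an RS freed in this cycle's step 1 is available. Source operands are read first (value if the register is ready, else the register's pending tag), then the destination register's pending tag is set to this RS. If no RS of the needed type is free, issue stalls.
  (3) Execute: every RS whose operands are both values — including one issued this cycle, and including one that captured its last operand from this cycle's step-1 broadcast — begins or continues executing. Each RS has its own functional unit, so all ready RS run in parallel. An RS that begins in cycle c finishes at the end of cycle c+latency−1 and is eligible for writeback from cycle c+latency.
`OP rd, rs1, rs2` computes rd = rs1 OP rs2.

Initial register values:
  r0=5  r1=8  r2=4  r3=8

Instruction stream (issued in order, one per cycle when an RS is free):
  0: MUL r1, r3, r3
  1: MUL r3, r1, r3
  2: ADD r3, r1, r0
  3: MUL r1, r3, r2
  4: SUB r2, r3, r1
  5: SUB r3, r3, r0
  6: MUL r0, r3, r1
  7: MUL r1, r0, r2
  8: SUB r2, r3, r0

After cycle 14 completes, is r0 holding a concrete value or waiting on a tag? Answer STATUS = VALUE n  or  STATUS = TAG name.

cycle 1: issue MUL r1<-Mul1 // r0:5,r1:Mul1,r2:4,r3:8
cycle 2: issue MUL r3<-Mul2 // r0:5,r1:Mul1,r2:4,r3:Mul2
cycle 3: issue ADD r3<-Add1 // r0:5,r1:Mul1,r2:4,r3:Add1
cycle 4: stall // r0:5,r1:Mul1,r2:4,r3:Add1
cycle 5: stall // r0:5,r1:Mul1,r2:4,r3:Add1
cycle 6: CDB Mul1=64; issue MUL r1<-Mul1 // r0:5,r1:Mul1,r2:4,r3:Add1
cycle 7: issue SUB r2<-Add2 // r0:5,r1:Mul1,r2:Add2,r3:Add1
cycle 8: CDB Add1=69; issue SUB r3<-Add1 // r0:5,r1:Mul1,r2:Add2,r3:Add1
cycle 9: stall // r0:5,r1:Mul1,r2:Add2,r3:Add1
cycle 10: CDB Add1=64; stall // r0:5,r1:Mul1,r2:Add2,r3:64
cycle 11: CDB Mul2=512; issue MUL r0<-Mul2 // r0:Mul2,r1:Mul1,r2:Add2,r3:64
cycle 12: stall // r0:Mul2,r1:Mul1,r2:Add2,r3:64
cycle 13: CDB Mul1=276; issue MUL r1<-Mul1 // r0:Mul2,r1:Mul1,r2:Add2,r3:64
cycle 14: issue SUB r2<-Add1 // r0:Mul2,r1:Mul1,r2:Add1,r3:64

STATUS = TAG Mul2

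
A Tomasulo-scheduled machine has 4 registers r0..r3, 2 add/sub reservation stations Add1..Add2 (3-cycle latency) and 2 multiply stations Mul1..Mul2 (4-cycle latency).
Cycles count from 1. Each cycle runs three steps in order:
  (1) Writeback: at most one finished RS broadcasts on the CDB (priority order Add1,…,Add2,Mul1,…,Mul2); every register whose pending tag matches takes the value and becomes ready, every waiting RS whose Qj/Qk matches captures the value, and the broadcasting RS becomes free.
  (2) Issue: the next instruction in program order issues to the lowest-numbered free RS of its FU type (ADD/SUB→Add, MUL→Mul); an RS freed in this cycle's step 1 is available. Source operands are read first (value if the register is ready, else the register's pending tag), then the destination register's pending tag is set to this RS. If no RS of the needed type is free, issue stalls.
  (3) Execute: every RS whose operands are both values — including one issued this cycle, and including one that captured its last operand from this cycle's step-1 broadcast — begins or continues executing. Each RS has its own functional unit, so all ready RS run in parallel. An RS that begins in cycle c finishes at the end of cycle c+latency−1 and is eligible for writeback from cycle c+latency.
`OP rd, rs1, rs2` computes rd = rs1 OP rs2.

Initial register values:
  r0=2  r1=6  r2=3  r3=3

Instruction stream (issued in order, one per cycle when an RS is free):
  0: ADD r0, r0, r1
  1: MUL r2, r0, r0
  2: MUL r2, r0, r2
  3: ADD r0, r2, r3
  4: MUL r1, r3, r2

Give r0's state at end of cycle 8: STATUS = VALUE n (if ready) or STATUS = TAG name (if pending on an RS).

c1: issue ADD r0<-Add1 | r0:Add1,r1:6,r2:3,r3:3
c2: issue MUL r2<-Mul1 | r0:Add1,r1:6,r2:Mul1,r3:3
c3: issue MUL r2<-Mul2 | r0:Add1,r1:6,r2:Mul2,r3:3
c4: CDB Add1=8; issue ADD r0<-Add1 | r0:Add1,r1:6,r2:Mul2,r3:3
c5: stall | r0:Add1,r1:6,r2:Mul2,r3:3
c6: stall | r0:Add1,r1:6,r2:Mul2,r3:3
c7: stall | r0:Add1,r1:6,r2:Mul2,r3:3
c8: CDB Mul1=64; issue MUL r1<-Mul1 | r0:Add1,r1:Mul1,r2:Mul2,r3:3

STATUS = TAG Add1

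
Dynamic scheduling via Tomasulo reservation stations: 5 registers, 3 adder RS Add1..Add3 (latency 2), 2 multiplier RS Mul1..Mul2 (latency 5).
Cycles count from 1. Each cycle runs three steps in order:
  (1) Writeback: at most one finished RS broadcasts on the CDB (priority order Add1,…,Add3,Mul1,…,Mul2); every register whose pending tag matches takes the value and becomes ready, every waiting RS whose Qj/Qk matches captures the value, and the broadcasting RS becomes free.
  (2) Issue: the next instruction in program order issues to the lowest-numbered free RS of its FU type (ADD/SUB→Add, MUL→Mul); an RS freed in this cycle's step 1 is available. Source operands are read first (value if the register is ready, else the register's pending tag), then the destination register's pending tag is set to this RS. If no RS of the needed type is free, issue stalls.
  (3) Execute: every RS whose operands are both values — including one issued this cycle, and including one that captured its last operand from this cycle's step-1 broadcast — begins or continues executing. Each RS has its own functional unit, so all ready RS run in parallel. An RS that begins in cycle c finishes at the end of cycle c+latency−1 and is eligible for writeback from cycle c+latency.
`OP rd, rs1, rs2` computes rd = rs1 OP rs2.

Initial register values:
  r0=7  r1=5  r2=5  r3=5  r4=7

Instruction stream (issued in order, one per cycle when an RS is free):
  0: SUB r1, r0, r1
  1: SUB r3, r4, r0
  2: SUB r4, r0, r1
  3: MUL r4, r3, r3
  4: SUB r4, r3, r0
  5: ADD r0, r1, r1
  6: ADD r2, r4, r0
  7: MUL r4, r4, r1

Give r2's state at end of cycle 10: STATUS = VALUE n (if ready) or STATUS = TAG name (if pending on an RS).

  c1: issue SUB r1<-Add1  regs: r0:7,r1:Add1,r2:5,r3:5,r4:7
  c2: issue SUB r3<-Add2  regs: r0:7,r1:Add1,r2:5,r3:Add2,r4:7
  c3: CDB Add1=2; issue SUB r4<-Add1  regs: r0:7,r1:2,r2:5,r3:Add2,r4:Add1
  c4: CDB Add2=0; issue MUL r4<-Mul1  regs: r0:7,r1:2,r2:5,r3:0,r4:Mul1
  c5: CDB Add1=5; issue SUB r4<-Add1  regs: r0:7,r1:2,r2:5,r3:0,r4:Add1
  c6: issue ADD r0<-Add2  regs: r0:Add2,r1:2,r2:5,r3:0,r4:Add1
  c7: CDB Add1=-7; issue ADD r2<-Add1  regs: r0:Add2,r1:2,r2:Add1,r3:0,r4:-7
  c8: CDB Add2=4; issue MUL r4<-Mul2  regs: r0:4,r1:2,r2:Add1,r3:0,r4:Mul2
  c9: CDB Mul1=0  regs: r0:4,r1:2,r2:Add1,r3:0,r4:Mul2
  c10: CDB Add1=-3  regs: r0:4,r1:2,r2:-3,r3:0,r4:Mul2

STATUS = VALUE -3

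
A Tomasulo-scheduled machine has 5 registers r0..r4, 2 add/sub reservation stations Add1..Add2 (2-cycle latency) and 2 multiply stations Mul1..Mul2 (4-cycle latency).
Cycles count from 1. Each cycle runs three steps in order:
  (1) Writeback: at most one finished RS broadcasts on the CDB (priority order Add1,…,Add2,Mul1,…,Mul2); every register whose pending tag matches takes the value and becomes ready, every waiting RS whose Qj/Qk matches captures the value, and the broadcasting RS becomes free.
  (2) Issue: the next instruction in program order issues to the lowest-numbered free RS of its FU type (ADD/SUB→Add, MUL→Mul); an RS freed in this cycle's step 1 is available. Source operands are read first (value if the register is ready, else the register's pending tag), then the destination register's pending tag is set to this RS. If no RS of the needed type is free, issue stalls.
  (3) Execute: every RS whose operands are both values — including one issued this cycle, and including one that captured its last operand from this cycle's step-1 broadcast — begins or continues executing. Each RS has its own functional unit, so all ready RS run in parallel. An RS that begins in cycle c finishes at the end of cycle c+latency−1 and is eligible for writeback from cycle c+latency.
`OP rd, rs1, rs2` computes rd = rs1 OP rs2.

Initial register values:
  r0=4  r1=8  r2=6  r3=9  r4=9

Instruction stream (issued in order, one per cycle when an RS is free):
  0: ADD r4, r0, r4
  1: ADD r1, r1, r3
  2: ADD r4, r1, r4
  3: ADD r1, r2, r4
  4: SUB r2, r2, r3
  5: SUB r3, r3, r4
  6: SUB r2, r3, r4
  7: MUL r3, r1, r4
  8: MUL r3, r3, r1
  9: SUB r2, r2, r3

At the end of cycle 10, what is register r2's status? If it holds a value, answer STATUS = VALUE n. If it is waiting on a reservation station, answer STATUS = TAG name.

STATUS = TAG Add2

  c1: issue ADD r4<-Add1  regs: r0:4,r1:8,r2:6,r3:9,r4:Add1
  c2: issue ADD r1<-Add2  regs: r0:4,r1:Add2,r2:6,r3:9,r4:Add1
  c3: CDB Add1=13; issue ADD r4<-Add1  regs: r0:4,r1:Add2,r2:6,r3:9,r4:Add1
  c4: CDB Add2=17; issue ADD r1<-Add2  regs: r0:4,r1:Add2,r2:6,r3:9,r4:Add1
  c5: stall  regs: r0:4,r1:Add2,r2:6,r3:9,r4:Add1
  c6: CDB Add1=30; issue SUB r2<-Add1  regs: r0:4,r1:Add2,r2:Add1,r3:9,r4:30
  c7: stall  regs: r0:4,r1:Add2,r2:Add1,r3:9,r4:30
  c8: CDB Add1=-3; issue SUB r3<-Add1  regs: r0:4,r1:Add2,r2:-3,r3:Add1,r4:30
  c9: CDB Add2=36; issue SUB r2<-Add2  regs: r0:4,r1:36,r2:Add2,r3:Add1,r4:30
  c10: CDB Add1=-21; issue MUL r3<-Mul1  regs: r0:4,r1:36,r2:Add2,r3:Mul1,r4:30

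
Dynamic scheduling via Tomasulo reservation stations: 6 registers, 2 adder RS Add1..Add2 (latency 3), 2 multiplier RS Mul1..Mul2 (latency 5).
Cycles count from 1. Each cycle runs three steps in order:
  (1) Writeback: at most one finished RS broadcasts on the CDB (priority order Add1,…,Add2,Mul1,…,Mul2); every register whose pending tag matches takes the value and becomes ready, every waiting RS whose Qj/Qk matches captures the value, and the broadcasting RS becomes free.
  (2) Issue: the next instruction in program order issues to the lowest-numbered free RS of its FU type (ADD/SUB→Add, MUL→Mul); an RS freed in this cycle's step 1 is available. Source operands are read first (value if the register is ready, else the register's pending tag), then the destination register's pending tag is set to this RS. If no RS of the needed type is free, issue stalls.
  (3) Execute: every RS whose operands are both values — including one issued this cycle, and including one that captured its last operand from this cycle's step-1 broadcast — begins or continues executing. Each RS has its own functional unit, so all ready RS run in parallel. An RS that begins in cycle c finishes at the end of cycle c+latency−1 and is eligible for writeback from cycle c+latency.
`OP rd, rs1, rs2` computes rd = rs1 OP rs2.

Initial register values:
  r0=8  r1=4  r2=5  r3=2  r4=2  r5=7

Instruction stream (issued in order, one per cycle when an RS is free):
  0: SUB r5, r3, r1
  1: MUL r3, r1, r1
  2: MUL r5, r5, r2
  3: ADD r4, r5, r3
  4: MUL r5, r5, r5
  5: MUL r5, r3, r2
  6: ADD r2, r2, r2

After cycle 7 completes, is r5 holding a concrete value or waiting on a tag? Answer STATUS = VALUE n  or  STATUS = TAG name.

STATUS = TAG Mul1

cycle 1: issue SUB r5<-Add1 // r0:8,r1:4,r2:5,r3:2,r4:2,r5:Add1
cycle 2: issue MUL r3<-Mul1 // r0:8,r1:4,r2:5,r3:Mul1,r4:2,r5:Add1
cycle 3: issue MUL r5<-Mul2 // r0:8,r1:4,r2:5,r3:Mul1,r4:2,r5:Mul2
cycle 4: CDB Add1=-2; issue ADD r4<-Add1 // r0:8,r1:4,r2:5,r3:Mul1,r4:Add1,r5:Mul2
cycle 5: stall // r0:8,r1:4,r2:5,r3:Mul1,r4:Add1,r5:Mul2
cycle 6: stall // r0:8,r1:4,r2:5,r3:Mul1,r4:Add1,r5:Mul2
cycle 7: CDB Mul1=16; issue MUL r5<-Mul1 // r0:8,r1:4,r2:5,r3:16,r4:Add1,r5:Mul1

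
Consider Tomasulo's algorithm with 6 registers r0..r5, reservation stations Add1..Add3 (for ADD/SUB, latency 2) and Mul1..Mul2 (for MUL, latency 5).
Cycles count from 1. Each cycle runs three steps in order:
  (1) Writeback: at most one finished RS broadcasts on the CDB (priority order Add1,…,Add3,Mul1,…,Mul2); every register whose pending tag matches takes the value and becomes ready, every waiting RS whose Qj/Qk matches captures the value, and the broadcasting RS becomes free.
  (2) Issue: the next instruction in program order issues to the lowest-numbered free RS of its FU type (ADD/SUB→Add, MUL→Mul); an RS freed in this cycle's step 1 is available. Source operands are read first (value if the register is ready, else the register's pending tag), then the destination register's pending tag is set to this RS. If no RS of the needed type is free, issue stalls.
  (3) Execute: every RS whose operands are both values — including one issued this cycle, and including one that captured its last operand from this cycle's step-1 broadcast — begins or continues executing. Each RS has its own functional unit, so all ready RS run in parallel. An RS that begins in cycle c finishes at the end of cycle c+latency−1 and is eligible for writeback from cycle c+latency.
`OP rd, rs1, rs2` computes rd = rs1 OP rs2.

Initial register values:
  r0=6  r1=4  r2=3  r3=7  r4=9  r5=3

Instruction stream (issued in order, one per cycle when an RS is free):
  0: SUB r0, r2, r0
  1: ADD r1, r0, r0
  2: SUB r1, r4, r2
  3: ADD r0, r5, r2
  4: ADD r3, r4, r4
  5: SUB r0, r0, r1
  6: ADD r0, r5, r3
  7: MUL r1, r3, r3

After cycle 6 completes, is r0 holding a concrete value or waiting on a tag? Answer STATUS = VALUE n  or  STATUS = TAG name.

STATUS = TAG Add2

cycle 1: issue SUB r0<-Add1 // r0:Add1,r1:4,r2:3,r3:7,r4:9,r5:3
cycle 2: issue ADD r1<-Add2 // r0:Add1,r1:Add2,r2:3,r3:7,r4:9,r5:3
cycle 3: CDB Add1=-3; issue SUB r1<-Add1 // r0:-3,r1:Add1,r2:3,r3:7,r4:9,r5:3
cycle 4: issue ADD r0<-Add3 // r0:Add3,r1:Add1,r2:3,r3:7,r4:9,r5:3
cycle 5: CDB Add1=6; issue ADD r3<-Add1 // r0:Add3,r1:6,r2:3,r3:Add1,r4:9,r5:3
cycle 6: CDB Add2=-6; issue SUB r0<-Add2 // r0:Add2,r1:6,r2:3,r3:Add1,r4:9,r5:3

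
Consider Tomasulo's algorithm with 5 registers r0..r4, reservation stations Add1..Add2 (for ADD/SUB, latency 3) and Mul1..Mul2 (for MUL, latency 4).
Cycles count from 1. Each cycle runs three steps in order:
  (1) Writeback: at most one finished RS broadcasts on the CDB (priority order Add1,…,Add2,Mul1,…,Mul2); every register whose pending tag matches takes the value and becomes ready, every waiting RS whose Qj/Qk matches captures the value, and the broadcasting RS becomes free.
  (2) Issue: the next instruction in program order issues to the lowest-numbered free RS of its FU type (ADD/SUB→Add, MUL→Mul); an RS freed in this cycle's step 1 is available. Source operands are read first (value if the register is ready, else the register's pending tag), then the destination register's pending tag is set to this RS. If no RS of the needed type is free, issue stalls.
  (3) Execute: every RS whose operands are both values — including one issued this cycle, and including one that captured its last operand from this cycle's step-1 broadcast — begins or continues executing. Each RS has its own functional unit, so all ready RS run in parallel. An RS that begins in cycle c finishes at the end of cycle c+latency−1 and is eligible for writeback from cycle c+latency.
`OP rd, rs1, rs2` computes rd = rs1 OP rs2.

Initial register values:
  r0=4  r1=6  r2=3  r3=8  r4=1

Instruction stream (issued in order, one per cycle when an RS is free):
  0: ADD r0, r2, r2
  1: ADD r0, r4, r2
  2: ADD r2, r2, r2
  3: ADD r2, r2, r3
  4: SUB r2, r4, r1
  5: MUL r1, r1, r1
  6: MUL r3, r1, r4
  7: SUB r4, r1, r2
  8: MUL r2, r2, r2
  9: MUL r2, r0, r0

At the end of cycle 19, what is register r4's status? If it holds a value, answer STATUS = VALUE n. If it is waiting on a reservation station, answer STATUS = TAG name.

c1: issue ADD r0<-Add1 | r0:Add1,r1:6,r2:3,r3:8,r4:1
c2: issue ADD r0<-Add2 | r0:Add2,r1:6,r2:3,r3:8,r4:1
c3: stall | r0:Add2,r1:6,r2:3,r3:8,r4:1
c4: CDB Add1=6; issue ADD r2<-Add1 | r0:Add2,r1:6,r2:Add1,r3:8,r4:1
c5: CDB Add2=4; issue ADD r2<-Add2 | r0:4,r1:6,r2:Add2,r3:8,r4:1
c6: stall | r0:4,r1:6,r2:Add2,r3:8,r4:1
c7: CDB Add1=6; issue SUB r2<-Add1 | r0:4,r1:6,r2:Add1,r3:8,r4:1
c8: issue MUL r1<-Mul1 | r0:4,r1:Mul1,r2:Add1,r3:8,r4:1
c9: issue MUL r3<-Mul2 | r0:4,r1:Mul1,r2:Add1,r3:Mul2,r4:1
c10: CDB Add1=-5; issue SUB r4<-Add1 | r0:4,r1:Mul1,r2:-5,r3:Mul2,r4:Add1
c11: CDB Add2=14; stall | r0:4,r1:Mul1,r2:-5,r3:Mul2,r4:Add1
c12: CDB Mul1=36; issue MUL r2<-Mul1 | r0:4,r1:36,r2:Mul1,r3:Mul2,r4:Add1
c13: stall | r0:4,r1:36,r2:Mul1,r3:Mul2,r4:Add1
c14: stall | r0:4,r1:36,r2:Mul1,r3:Mul2,r4:Add1
c15: CDB Add1=41; stall | r0:4,r1:36,r2:Mul1,r3:Mul2,r4:41
c16: CDB Mul1=25; issue MUL r2<-Mul1 | r0:4,r1:36,r2:Mul1,r3:Mul2,r4:41
c17: CDB Mul2=36 | r0:4,r1:36,r2:Mul1,r3:36,r4:41
c18: - | r0:4,r1:36,r2:Mul1,r3:36,r4:41
c19: - | r0:4,r1:36,r2:Mul1,r3:36,r4:41

STATUS = VALUE 41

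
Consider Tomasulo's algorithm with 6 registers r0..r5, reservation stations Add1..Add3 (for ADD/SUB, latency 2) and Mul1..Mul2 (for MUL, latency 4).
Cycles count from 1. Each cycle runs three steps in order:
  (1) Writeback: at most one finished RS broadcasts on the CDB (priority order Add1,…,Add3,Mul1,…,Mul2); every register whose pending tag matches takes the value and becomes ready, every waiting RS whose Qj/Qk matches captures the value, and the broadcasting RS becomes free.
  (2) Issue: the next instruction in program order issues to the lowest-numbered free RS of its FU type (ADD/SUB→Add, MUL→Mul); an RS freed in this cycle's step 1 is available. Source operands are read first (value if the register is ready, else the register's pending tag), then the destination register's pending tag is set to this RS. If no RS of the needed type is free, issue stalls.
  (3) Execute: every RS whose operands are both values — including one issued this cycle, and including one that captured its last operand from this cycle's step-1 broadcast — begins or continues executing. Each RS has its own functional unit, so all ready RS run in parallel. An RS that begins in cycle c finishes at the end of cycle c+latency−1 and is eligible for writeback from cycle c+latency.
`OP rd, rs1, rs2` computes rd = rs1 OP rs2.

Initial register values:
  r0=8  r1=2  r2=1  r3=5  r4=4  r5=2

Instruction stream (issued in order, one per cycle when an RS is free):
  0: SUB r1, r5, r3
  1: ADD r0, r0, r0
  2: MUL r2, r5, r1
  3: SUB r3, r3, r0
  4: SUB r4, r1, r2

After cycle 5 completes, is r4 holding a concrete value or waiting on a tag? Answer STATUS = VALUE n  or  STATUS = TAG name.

STATUS = TAG Add2

cycle 1: issue SUB r1<-Add1 // r0:8,r1:Add1,r2:1,r3:5,r4:4,r5:2
cycle 2: issue ADD r0<-Add2 // r0:Add2,r1:Add1,r2:1,r3:5,r4:4,r5:2
cycle 3: CDB Add1=-3; issue MUL r2<-Mul1 // r0:Add2,r1:-3,r2:Mul1,r3:5,r4:4,r5:2
cycle 4: CDB Add2=16; issue SUB r3<-Add1 // r0:16,r1:-3,r2:Mul1,r3:Add1,r4:4,r5:2
cycle 5: issue SUB r4<-Add2 // r0:16,r1:-3,r2:Mul1,r3:Add1,r4:Add2,r5:2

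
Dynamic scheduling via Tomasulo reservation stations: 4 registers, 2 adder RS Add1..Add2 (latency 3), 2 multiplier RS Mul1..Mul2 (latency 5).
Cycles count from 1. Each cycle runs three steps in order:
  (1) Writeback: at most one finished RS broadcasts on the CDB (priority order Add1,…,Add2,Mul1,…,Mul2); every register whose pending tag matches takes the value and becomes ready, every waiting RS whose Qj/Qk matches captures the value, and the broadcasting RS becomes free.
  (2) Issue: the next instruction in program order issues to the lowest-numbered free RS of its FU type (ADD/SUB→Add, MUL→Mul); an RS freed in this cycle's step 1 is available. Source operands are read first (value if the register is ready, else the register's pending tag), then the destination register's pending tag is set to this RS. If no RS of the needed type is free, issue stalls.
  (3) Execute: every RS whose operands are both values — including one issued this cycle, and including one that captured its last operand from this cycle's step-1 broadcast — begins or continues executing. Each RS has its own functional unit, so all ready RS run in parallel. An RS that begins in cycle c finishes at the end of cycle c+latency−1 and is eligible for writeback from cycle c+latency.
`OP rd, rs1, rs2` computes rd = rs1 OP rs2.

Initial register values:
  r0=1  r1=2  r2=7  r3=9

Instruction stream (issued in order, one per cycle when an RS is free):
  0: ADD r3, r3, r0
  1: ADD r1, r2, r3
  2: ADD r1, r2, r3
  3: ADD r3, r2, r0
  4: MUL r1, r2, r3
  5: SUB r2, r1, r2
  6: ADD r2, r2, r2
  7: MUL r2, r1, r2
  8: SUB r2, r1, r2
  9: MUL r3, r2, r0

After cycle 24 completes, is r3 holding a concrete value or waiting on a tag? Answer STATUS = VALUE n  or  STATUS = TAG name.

  c1: issue ADD r3<-Add1  regs: r0:1,r1:2,r2:7,r3:Add1
  c2: issue ADD r1<-Add2  regs: r0:1,r1:Add2,r2:7,r3:Add1
  c3: stall  regs: r0:1,r1:Add2,r2:7,r3:Add1
  c4: CDB Add1=10; issue ADD r1<-Add1  regs: r0:1,r1:Add1,r2:7,r3:10
  c5: stall  regs: r0:1,r1:Add1,r2:7,r3:10
  c6: stall  regs: r0:1,r1:Add1,r2:7,r3:10
  c7: CDB Add1=17; issue ADD r3<-Add1  regs: r0:1,r1:17,r2:7,r3:Add1
  c8: CDB Add2=17; issue MUL r1<-Mul1  regs: r0:1,r1:Mul1,r2:7,r3:Add1
  c9: issue SUB r2<-Add2  regs: r0:1,r1:Mul1,r2:Add2,r3:Add1
  c10: CDB Add1=8; issue ADD r2<-Add1  regs: r0:1,r1:Mul1,r2:Add1,r3:8
  c11: issue MUL r2<-Mul2  regs: r0:1,r1:Mul1,r2:Mul2,r3:8
  c12: stall  regs: r0:1,r1:Mul1,r2:Mul2,r3:8
  c13: stall  regs: r0:1,r1:Mul1,r2:Mul2,r3:8
  c14: stall  regs: r0:1,r1:Mul1,r2:Mul2,r3:8
  c15: CDB Mul1=56; stall  regs: r0:1,r1:56,r2:Mul2,r3:8
  c16: stall  regs: r0:1,r1:56,r2:Mul2,r3:8
  c17: stall  regs: r0:1,r1:56,r2:Mul2,r3:8
  c18: CDB Add2=49; issue SUB r2<-Add2  regs: r0:1,r1:56,r2:Add2,r3:8
  c19: issue MUL r3<-Mul1  regs: r0:1,r1:56,r2:Add2,r3:Mul1
  c20: -  regs: r0:1,r1:56,r2:Add2,r3:Mul1
  c21: CDB Add1=98  regs: r0:1,r1:56,r2:Add2,r3:Mul1
  c22: -  regs: r0:1,r1:56,r2:Add2,r3:Mul1
  c23: -  regs: r0:1,r1:56,r2:Add2,r3:Mul1
  c24: -  regs: r0:1,r1:56,r2:Add2,r3:Mul1

STATUS = TAG Mul1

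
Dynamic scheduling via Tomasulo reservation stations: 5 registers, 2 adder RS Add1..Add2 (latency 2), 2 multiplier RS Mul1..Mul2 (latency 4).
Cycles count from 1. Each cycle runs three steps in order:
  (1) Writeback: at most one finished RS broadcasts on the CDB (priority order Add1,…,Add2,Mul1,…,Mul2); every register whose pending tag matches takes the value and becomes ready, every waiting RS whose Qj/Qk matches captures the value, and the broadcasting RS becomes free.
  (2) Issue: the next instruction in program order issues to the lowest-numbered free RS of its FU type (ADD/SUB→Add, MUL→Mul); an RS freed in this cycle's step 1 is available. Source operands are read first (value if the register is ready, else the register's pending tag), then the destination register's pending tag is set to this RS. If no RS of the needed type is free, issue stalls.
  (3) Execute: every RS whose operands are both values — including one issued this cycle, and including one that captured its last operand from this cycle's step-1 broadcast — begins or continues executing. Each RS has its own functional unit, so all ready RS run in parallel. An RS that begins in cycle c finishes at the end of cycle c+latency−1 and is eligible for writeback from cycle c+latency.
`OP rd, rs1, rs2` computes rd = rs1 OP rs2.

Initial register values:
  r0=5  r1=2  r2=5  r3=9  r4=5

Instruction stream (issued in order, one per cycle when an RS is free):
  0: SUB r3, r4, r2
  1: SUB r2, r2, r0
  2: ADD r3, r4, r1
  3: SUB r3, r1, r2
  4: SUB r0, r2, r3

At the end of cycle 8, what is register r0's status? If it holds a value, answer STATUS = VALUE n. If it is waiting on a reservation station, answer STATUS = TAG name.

c1: issue SUB r3<-Add1 | r0:5,r1:2,r2:5,r3:Add1,r4:5
c2: issue SUB r2<-Add2 | r0:5,r1:2,r2:Add2,r3:Add1,r4:5
c3: CDB Add1=0; issue ADD r3<-Add1 | r0:5,r1:2,r2:Add2,r3:Add1,r4:5
c4: CDB Add2=0; issue SUB r3<-Add2 | r0:5,r1:2,r2:0,r3:Add2,r4:5
c5: CDB Add1=7; issue SUB r0<-Add1 | r0:Add1,r1:2,r2:0,r3:Add2,r4:5
c6: CDB Add2=2 | r0:Add1,r1:2,r2:0,r3:2,r4:5
c7: - | r0:Add1,r1:2,r2:0,r3:2,r4:5
c8: CDB Add1=-2 | r0:-2,r1:2,r2:0,r3:2,r4:5

STATUS = VALUE -2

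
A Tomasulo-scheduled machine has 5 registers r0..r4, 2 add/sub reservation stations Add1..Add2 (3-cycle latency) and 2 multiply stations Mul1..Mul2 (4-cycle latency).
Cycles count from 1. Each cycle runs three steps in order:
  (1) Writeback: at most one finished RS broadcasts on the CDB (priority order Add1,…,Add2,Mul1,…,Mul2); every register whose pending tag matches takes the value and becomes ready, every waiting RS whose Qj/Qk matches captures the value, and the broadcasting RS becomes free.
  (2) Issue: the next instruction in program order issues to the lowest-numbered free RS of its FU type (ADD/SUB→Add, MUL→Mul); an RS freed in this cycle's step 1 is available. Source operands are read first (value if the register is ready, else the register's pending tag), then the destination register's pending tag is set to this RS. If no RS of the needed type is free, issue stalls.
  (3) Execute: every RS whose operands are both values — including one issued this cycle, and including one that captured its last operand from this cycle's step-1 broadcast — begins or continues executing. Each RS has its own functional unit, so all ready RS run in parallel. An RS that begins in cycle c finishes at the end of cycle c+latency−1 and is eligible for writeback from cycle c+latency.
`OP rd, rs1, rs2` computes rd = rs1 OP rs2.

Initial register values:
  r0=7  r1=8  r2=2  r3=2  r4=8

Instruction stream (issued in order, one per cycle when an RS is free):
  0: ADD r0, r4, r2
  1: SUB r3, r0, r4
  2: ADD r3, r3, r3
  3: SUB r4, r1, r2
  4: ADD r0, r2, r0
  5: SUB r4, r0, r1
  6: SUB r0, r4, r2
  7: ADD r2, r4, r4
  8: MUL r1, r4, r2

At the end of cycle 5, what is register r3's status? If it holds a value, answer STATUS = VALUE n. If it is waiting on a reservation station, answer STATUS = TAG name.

STATUS = TAG Add1

cycle 1: issue ADD r0<-Add1 // r0:Add1,r1:8,r2:2,r3:2,r4:8
cycle 2: issue SUB r3<-Add2 // r0:Add1,r1:8,r2:2,r3:Add2,r4:8
cycle 3: stall // r0:Add1,r1:8,r2:2,r3:Add2,r4:8
cycle 4: CDB Add1=10; issue ADD r3<-Add1 // r0:10,r1:8,r2:2,r3:Add1,r4:8
cycle 5: stall // r0:10,r1:8,r2:2,r3:Add1,r4:8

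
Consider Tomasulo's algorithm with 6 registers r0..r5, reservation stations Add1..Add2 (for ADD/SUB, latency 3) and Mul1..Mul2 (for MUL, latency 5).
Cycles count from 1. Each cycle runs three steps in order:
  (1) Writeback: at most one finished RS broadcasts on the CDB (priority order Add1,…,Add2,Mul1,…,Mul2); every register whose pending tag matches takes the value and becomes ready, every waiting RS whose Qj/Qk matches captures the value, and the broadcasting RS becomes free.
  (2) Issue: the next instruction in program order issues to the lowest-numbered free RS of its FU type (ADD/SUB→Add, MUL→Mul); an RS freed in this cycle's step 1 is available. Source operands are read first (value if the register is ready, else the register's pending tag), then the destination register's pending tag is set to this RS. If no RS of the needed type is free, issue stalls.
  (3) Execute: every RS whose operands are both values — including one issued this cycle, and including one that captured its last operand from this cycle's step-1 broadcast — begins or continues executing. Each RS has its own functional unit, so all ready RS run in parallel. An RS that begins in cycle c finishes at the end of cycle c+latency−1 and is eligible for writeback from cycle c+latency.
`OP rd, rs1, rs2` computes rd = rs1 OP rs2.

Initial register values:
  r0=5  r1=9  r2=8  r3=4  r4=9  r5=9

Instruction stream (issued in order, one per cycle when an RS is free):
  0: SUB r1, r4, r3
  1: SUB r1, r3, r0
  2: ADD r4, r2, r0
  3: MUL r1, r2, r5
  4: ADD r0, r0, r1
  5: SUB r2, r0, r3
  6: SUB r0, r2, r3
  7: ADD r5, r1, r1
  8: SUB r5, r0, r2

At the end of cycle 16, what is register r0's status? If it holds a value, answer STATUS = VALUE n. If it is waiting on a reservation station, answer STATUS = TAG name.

STATUS = TAG Add2

cycle 1: issue SUB r1<-Add1 // r0:5,r1:Add1,r2:8,r3:4,r4:9,r5:9
cycle 2: issue SUB r1<-Add2 // r0:5,r1:Add2,r2:8,r3:4,r4:9,r5:9
cycle 3: stall // r0:5,r1:Add2,r2:8,r3:4,r4:9,r5:9
cycle 4: CDB Add1=5; issue ADD r4<-Add1 // r0:5,r1:Add2,r2:8,r3:4,r4:Add1,r5:9
cycle 5: CDB Add2=-1; issue MUL r1<-Mul1 // r0:5,r1:Mul1,r2:8,r3:4,r4:Add1,r5:9
cycle 6: issue ADD r0<-Add2 // r0:Add2,r1:Mul1,r2:8,r3:4,r4:Add1,r5:9
cycle 7: CDB Add1=13; issue SUB r2<-Add1 // r0:Add2,r1:Mul1,r2:Add1,r3:4,r4:13,r5:9
cycle 8: stall // r0:Add2,r1:Mul1,r2:Add1,r3:4,r4:13,r5:9
cycle 9: stall // r0:Add2,r1:Mul1,r2:Add1,r3:4,r4:13,r5:9
cycle 10: CDB Mul1=72; stall // r0:Add2,r1:72,r2:Add1,r3:4,r4:13,r5:9
cycle 11: stall // r0:Add2,r1:72,r2:Add1,r3:4,r4:13,r5:9
cycle 12: stall // r0:Add2,r1:72,r2:Add1,r3:4,r4:13,r5:9
cycle 13: CDB Add2=77; issue SUB r0<-Add2 // r0:Add2,r1:72,r2:Add1,r3:4,r4:13,r5:9
cycle 14: stall // r0:Add2,r1:72,r2:Add1,r3:4,r4:13,r5:9
cycle 15: stall // r0:Add2,r1:72,r2:Add1,r3:4,r4:13,r5:9
cycle 16: CDB Add1=73; issue ADD r5<-Add1 // r0:Add2,r1:72,r2:73,r3:4,r4:13,r5:Add1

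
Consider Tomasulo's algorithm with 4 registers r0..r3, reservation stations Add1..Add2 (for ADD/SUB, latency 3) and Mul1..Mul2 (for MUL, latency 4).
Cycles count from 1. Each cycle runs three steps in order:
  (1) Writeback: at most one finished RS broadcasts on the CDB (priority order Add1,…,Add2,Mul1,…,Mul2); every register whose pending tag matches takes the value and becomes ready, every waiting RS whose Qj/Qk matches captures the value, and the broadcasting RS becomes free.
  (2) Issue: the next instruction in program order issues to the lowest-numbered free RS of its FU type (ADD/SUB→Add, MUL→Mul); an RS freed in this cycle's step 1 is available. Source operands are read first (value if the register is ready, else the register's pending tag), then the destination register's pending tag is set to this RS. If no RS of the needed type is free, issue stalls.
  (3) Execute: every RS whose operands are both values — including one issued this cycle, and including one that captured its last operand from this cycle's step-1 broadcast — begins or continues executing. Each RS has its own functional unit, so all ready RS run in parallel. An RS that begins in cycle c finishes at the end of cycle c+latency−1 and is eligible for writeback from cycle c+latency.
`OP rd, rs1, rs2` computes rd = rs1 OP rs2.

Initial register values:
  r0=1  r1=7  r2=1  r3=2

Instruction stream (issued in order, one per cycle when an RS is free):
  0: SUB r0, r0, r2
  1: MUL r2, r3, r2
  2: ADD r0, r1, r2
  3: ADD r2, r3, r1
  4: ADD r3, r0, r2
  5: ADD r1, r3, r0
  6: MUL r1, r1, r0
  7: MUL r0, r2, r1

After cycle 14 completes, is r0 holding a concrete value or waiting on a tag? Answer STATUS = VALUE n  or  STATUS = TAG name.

STATUS = TAG Mul2

c1: issue SUB r0<-Add1 | r0:Add1,r1:7,r2:1,r3:2
c2: issue MUL r2<-Mul1 | r0:Add1,r1:7,r2:Mul1,r3:2
c3: issue ADD r0<-Add2 | r0:Add2,r1:7,r2:Mul1,r3:2
c4: CDB Add1=0; issue ADD r2<-Add1 | r0:Add2,r1:7,r2:Add1,r3:2
c5: stall | r0:Add2,r1:7,r2:Add1,r3:2
c6: CDB Mul1=2; stall | r0:Add2,r1:7,r2:Add1,r3:2
c7: CDB Add1=9; issue ADD r3<-Add1 | r0:Add2,r1:7,r2:9,r3:Add1
c8: stall | r0:Add2,r1:7,r2:9,r3:Add1
c9: CDB Add2=9; issue ADD r1<-Add2 | r0:9,r1:Add2,r2:9,r3:Add1
c10: issue MUL r1<-Mul1 | r0:9,r1:Mul1,r2:9,r3:Add1
c11: issue MUL r0<-Mul2 | r0:Mul2,r1:Mul1,r2:9,r3:Add1
c12: CDB Add1=18 | r0:Mul2,r1:Mul1,r2:9,r3:18
c13: - | r0:Mul2,r1:Mul1,r2:9,r3:18
c14: - | r0:Mul2,r1:Mul1,r2:9,r3:18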